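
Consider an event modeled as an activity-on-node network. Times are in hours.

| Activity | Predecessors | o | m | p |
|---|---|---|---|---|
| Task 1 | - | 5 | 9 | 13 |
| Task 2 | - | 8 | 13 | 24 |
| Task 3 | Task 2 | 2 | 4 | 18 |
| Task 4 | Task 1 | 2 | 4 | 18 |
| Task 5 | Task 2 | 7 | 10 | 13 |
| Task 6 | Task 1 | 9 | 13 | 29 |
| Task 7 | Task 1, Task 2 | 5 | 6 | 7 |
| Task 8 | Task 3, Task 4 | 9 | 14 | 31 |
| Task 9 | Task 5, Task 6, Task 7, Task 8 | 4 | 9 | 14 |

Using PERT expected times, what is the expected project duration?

45 hours

te_Task 1 = (5 + 4·9 + 13)/6 = 54/6 = 9
te_Task 2 = (8 + 4·13 + 24)/6 = 84/6 = 14
te_Task 3 = (2 + 4·4 + 18)/6 = 36/6 = 6
te_Task 4 = (2 + 4·4 + 18)/6 = 36/6 = 6
te_Task 5 = (7 + 4·10 + 13)/6 = 60/6 = 10
te_Task 6 = (9 + 4·13 + 29)/6 = 90/6 = 15
te_Task 7 = (5 + 4·6 + 7)/6 = 36/6 = 6
te_Task 8 = (9 + 4·14 + 31)/6 = 96/6 = 16
te_Task 9 = (4 + 4·9 + 14)/6 = 54/6 = 9

Forward pass:
ES_Task 1 = 0; EF_Task 1 = 9
ES_Task 2 = 0; EF_Task 2 = 14
ES_Task 3 = 14; EF_Task 3 = 14+6 = 20
ES_Task 4 = 9; EF_Task 4 = 9+6 = 15
ES_Task 5 = 14; EF_Task 5 = 14+10 = 24
ES_Task 6 = 9; EF_Task 6 = 9+15 = 24
ES_Task 7 = max(EF_Task 1=9, EF_Task 2=14) = 14; EF_Task 7 = 14+6 = 20
ES_Task 8 = max(EF_Task 3=20, EF_Task 4=15) = 20; EF_Task 8 = 20+16 = 36
ES_Task 9 = max(EF_Task 5=24, EF_Task 6=24, EF_Task 7=20, EF_Task 8=36) = 36; EF_Task 9 = 36+9 = 45
Expected project duration μ = 45 hours. Critical path: Task 2 → Task 3 → Task 8 → Task 9.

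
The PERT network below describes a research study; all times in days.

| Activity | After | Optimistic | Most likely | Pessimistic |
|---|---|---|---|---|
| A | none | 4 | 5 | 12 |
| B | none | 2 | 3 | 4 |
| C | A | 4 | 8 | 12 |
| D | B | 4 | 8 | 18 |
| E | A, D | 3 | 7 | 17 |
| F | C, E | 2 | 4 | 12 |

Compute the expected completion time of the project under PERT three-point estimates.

25 days

te_A = (4 + 4·5 + 12)/6 = 36/6 = 6
te_B = (2 + 4·3 + 4)/6 = 18/6 = 3
te_C = (4 + 4·8 + 12)/6 = 48/6 = 8
te_D = (4 + 4·8 + 18)/6 = 54/6 = 9
te_E = (3 + 4·7 + 17)/6 = 48/6 = 8
te_F = (2 + 4·4 + 12)/6 = 30/6 = 5

Forward pass:
ES_A = 0; EF_A = 6
ES_B = 0; EF_B = 3
ES_C = 6; EF_C = 6+8 = 14
ES_D = 3; EF_D = 3+9 = 12
ES_E = max(EF_A=6, EF_D=12) = 12; EF_E = 12+8 = 20
ES_F = max(EF_C=14, EF_E=20) = 20; EF_F = 20+5 = 25
Expected project duration μ = 25 days. Critical path: B → D → E → F.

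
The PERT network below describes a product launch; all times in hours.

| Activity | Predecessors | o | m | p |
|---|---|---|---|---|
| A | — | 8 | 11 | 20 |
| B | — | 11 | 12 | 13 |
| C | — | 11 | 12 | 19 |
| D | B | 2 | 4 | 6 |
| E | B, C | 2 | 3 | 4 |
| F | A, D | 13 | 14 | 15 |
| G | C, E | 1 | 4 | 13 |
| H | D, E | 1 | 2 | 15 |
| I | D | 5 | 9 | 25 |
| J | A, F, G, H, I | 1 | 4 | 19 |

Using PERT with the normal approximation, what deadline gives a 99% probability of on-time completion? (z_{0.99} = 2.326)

te_A = (8 + 4·11 + 20)/6 = 72/6 = 12; σ²_A = ((20−8)/6)² = 4.000
te_B = (11 + 4·12 + 13)/6 = 72/6 = 12; σ²_B = ((13−11)/6)² = 0.111
te_C = (11 + 4·12 + 19)/6 = 78/6 = 13; σ²_C = ((19−11)/6)² = 1.778
te_D = (2 + 4·4 + 6)/6 = 24/6 = 4; σ²_D = ((6−2)/6)² = 0.444
te_E = (2 + 4·3 + 4)/6 = 18/6 = 3; σ²_E = ((4−2)/6)² = 0.111
te_F = (13 + 4·14 + 15)/6 = 84/6 = 14; σ²_F = ((15−13)/6)² = 0.111
te_G = (1 + 4·4 + 13)/6 = 30/6 = 5; σ²_G = ((13−1)/6)² = 4.000
te_H = (1 + 4·2 + 15)/6 = 24/6 = 4; σ²_H = ((15−1)/6)² = 5.444
te_I = (5 + 4·9 + 25)/6 = 66/6 = 11; σ²_I = ((25−5)/6)² = 11.111
te_J = (1 + 4·4 + 19)/6 = 36/6 = 6; σ²_J = ((19−1)/6)² = 9.000

Forward pass:
ES_A = 0; EF_A = 12
ES_B = 0; EF_B = 12
ES_C = 0; EF_C = 13
ES_D = 12; EF_D = 12+4 = 16
ES_E = max(EF_B=12, EF_C=13) = 13; EF_E = 13+3 = 16
ES_F = max(EF_A=12, EF_D=16) = 16; EF_F = 16+14 = 30
ES_G = max(EF_C=13, EF_E=16) = 16; EF_G = 16+5 = 21
ES_H = max(EF_D=16, EF_E=16) = 16; EF_H = 16+4 = 20
ES_I = 16; EF_I = 16+11 = 27
ES_J = max(EF_A=12, EF_F=30, EF_G=21, EF_H=20, EF_I=27) = 30; EF_J = 30+6 = 36
Expected project duration μ = 36 hours. Critical path: B → D → F → J.

Variance along critical path = 0.111 + 0.444 + 0.111 + 9.000 = 9.667; σ = 3.109 hours.
D = μ + z·σ = 36 + 2.326·3.109 = 43.2 hours

43.2 hours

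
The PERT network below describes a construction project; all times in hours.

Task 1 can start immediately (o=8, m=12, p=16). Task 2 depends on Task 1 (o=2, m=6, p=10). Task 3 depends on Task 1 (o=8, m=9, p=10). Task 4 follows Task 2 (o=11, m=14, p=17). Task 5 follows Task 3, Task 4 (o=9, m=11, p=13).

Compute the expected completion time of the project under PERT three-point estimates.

43 hours

te_Task 1 = (8 + 4·12 + 16)/6 = 72/6 = 12
te_Task 2 = (2 + 4·6 + 10)/6 = 36/6 = 6
te_Task 3 = (8 + 4·9 + 10)/6 = 54/6 = 9
te_Task 4 = (11 + 4·14 + 17)/6 = 84/6 = 14
te_Task 5 = (9 + 4·11 + 13)/6 = 66/6 = 11

Forward pass:
ES_Task 1 = 0; EF_Task 1 = 12
ES_Task 2 = 12; EF_Task 2 = 12+6 = 18
ES_Task 3 = 12; EF_Task 3 = 12+9 = 21
ES_Task 4 = 18; EF_Task 4 = 18+14 = 32
ES_Task 5 = max(EF_Task 3=21, EF_Task 4=32) = 32; EF_Task 5 = 32+11 = 43
Expected project duration μ = 43 hours. Critical path: Task 1 → Task 2 → Task 4 → Task 5.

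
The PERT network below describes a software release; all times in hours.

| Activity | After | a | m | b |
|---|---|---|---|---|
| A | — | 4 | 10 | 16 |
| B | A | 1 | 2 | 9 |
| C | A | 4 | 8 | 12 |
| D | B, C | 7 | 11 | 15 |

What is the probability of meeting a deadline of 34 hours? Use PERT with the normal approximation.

te_A = (4 + 4·10 + 16)/6 = 60/6 = 10; σ²_A = ((16−4)/6)² = 4.000
te_B = (1 + 4·2 + 9)/6 = 18/6 = 3; σ²_B = ((9−1)/6)² = 1.778
te_C = (4 + 4·8 + 12)/6 = 48/6 = 8; σ²_C = ((12−4)/6)² = 1.778
te_D = (7 + 4·11 + 15)/6 = 66/6 = 11; σ²_D = ((15−7)/6)² = 1.778

Forward pass:
ES_A = 0; EF_A = 10
ES_B = 10; EF_B = 10+3 = 13
ES_C = 10; EF_C = 10+8 = 18
ES_D = max(EF_B=13, EF_C=18) = 18; EF_D = 18+11 = 29
Expected project duration μ = 29 hours. Critical path: A → C → D.

Variance along critical path = 4.000 + 1.778 + 1.778 = 7.556; σ = √7.556 = 2.749 hours.
Z = (34 − 29) / 2.749 = 1.819
P(T ≤ 34) = Φ(1.819) ≈ 0.966

0.966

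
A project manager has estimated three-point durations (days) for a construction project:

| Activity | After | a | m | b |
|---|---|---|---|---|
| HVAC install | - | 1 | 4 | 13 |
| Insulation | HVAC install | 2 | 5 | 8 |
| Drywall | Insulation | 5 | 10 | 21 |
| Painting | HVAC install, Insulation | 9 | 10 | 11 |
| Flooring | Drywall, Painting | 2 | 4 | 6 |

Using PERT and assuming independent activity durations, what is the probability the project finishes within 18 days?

0.024

te_HVAC install = (1 + 4·4 + 13)/6 = 30/6 = 5; σ²_HVAC install = ((13−1)/6)² = 4.000
te_Insulation = (2 + 4·5 + 8)/6 = 30/6 = 5; σ²_Insulation = ((8−2)/6)² = 1.000
te_Drywall = (5 + 4·10 + 21)/6 = 66/6 = 11; σ²_Drywall = ((21−5)/6)² = 7.111
te_Painting = (9 + 4·10 + 11)/6 = 60/6 = 10; σ²_Painting = ((11−9)/6)² = 0.111
te_Flooring = (2 + 4·4 + 6)/6 = 24/6 = 4; σ²_Flooring = ((6−2)/6)² = 0.444

Forward pass:
ES_HVAC install = 0; EF_HVAC install = 5
ES_Insulation = 5; EF_Insulation = 5+5 = 10
ES_Drywall = 10; EF_Drywall = 10+11 = 21
ES_Painting = max(EF_HVAC install=5, EF_Insulation=10) = 10; EF_Painting = 10+10 = 20
ES_Flooring = max(EF_Drywall=21, EF_Painting=20) = 21; EF_Flooring = 21+4 = 25
Expected project duration μ = 25 days. Critical path: HVAC install → Insulation → Drywall → Flooring.

Variance along critical path = 4.000 + 1.000 + 7.111 + 0.444 = 12.556; σ = √12.556 = 3.543 days.
Z = (18 − 25) / 3.543 = -1.976
P(T ≤ 18) = Φ(-1.976) ≈ 0.024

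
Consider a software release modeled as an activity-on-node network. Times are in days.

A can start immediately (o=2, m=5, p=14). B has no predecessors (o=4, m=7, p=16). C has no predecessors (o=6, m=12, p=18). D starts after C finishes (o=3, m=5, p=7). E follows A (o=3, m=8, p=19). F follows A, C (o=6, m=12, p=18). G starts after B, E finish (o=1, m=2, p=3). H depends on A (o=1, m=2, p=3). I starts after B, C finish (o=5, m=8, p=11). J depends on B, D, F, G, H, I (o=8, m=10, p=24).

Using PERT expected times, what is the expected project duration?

36 days

te_A = (2 + 4·5 + 14)/6 = 36/6 = 6
te_B = (4 + 4·7 + 16)/6 = 48/6 = 8
te_C = (6 + 4·12 + 18)/6 = 72/6 = 12
te_D = (3 + 4·5 + 7)/6 = 30/6 = 5
te_E = (3 + 4·8 + 19)/6 = 54/6 = 9
te_F = (6 + 4·12 + 18)/6 = 72/6 = 12
te_G = (1 + 4·2 + 3)/6 = 12/6 = 2
te_H = (1 + 4·2 + 3)/6 = 12/6 = 2
te_I = (5 + 4·8 + 11)/6 = 48/6 = 8
te_J = (8 + 4·10 + 24)/6 = 72/6 = 12

Forward pass:
ES_A = 0; EF_A = 6
ES_B = 0; EF_B = 8
ES_C = 0; EF_C = 12
ES_D = 12; EF_D = 12+5 = 17
ES_E = 6; EF_E = 6+9 = 15
ES_F = max(EF_A=6, EF_C=12) = 12; EF_F = 12+12 = 24
ES_G = max(EF_B=8, EF_E=15) = 15; EF_G = 15+2 = 17
ES_H = 6; EF_H = 6+2 = 8
ES_I = max(EF_B=8, EF_C=12) = 12; EF_I = 12+8 = 20
ES_J = max(EF_B=8, EF_D=17, EF_F=24, EF_G=17, EF_H=8, EF_I=20) = 24; EF_J = 24+12 = 36
Expected project duration μ = 36 days. Critical path: C → F → J.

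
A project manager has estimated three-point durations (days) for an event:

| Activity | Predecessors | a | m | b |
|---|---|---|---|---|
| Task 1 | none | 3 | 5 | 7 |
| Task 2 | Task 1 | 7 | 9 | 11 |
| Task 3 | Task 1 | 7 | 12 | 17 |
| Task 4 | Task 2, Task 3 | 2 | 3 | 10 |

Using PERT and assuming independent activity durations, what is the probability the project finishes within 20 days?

0.327

te_Task 1 = (3 + 4·5 + 7)/6 = 30/6 = 5; σ²_Task 1 = ((7−3)/6)² = 0.444
te_Task 2 = (7 + 4·9 + 11)/6 = 54/6 = 9; σ²_Task 2 = ((11−7)/6)² = 0.444
te_Task 3 = (7 + 4·12 + 17)/6 = 72/6 = 12; σ²_Task 3 = ((17−7)/6)² = 2.778
te_Task 4 = (2 + 4·3 + 10)/6 = 24/6 = 4; σ²_Task 4 = ((10−2)/6)² = 1.778

Forward pass:
ES_Task 1 = 0; EF_Task 1 = 5
ES_Task 2 = 5; EF_Task 2 = 5+9 = 14
ES_Task 3 = 5; EF_Task 3 = 5+12 = 17
ES_Task 4 = max(EF_Task 2=14, EF_Task 3=17) = 17; EF_Task 4 = 17+4 = 21
Expected project duration μ = 21 days. Critical path: Task 1 → Task 3 → Task 4.

Variance along critical path = 0.444 + 2.778 + 1.778 = 5.000; σ = √5.000 = 2.236 days.
Z = (20 − 21) / 2.236 = -0.447
P(T ≤ 20) = Φ(-0.447) ≈ 0.327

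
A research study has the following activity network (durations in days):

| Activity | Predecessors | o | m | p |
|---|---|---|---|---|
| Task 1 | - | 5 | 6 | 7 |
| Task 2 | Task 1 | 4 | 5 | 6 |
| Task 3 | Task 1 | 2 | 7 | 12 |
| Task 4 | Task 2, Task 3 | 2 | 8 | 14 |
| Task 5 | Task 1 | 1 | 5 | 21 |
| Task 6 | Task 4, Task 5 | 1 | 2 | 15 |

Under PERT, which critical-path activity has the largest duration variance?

te_Task 1 = (5 + 4·6 + 7)/6 = 36/6 = 6; σ²_Task 1 = ((7−5)/6)² = 0.111
te_Task 2 = (4 + 4·5 + 6)/6 = 30/6 = 5; σ²_Task 2 = ((6−4)/6)² = 0.111
te_Task 3 = (2 + 4·7 + 12)/6 = 42/6 = 7; σ²_Task 3 = ((12−2)/6)² = 2.778
te_Task 4 = (2 + 4·8 + 14)/6 = 48/6 = 8; σ²_Task 4 = ((14−2)/6)² = 4.000
te_Task 5 = (1 + 4·5 + 21)/6 = 42/6 = 7; σ²_Task 5 = ((21−1)/6)² = 11.111
te_Task 6 = (1 + 4·2 + 15)/6 = 24/6 = 4; σ²_Task 6 = ((15−1)/6)² = 5.444

Forward pass:
ES_Task 1 = 0; EF_Task 1 = 6
ES_Task 2 = 6; EF_Task 2 = 6+5 = 11
ES_Task 3 = 6; EF_Task 3 = 6+7 = 13
ES_Task 4 = max(EF_Task 2=11, EF_Task 3=13) = 13; EF_Task 4 = 13+8 = 21
ES_Task 5 = 6; EF_Task 5 = 6+7 = 13
ES_Task 6 = max(EF_Task 4=21, EF_Task 5=13) = 21; EF_Task 6 = 21+4 = 25
Expected project duration μ = 25 days. Critical path: Task 1 → Task 3 → Task 4 → Task 6.

Variances on critical path: σ²_Task 1=0.111, σ²_Task 3=2.778, σ²_Task 4=4.000, σ²_Task 6=5.444.
Largest is σ²_Task 6 = 5.444.

Task 6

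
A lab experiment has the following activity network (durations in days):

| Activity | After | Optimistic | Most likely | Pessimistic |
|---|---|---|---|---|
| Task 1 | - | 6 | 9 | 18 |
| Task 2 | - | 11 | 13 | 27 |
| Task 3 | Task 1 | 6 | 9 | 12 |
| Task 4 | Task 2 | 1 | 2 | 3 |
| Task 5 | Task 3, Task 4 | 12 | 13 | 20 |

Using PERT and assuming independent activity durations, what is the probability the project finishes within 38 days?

0.973

te_Task 1 = (6 + 4·9 + 18)/6 = 60/6 = 10; σ²_Task 1 = ((18−6)/6)² = 4.000
te_Task 2 = (11 + 4·13 + 27)/6 = 90/6 = 15; σ²_Task 2 = ((27−11)/6)² = 7.111
te_Task 3 = (6 + 4·9 + 12)/6 = 54/6 = 9; σ²_Task 3 = ((12−6)/6)² = 1.000
te_Task 4 = (1 + 4·2 + 3)/6 = 12/6 = 2; σ²_Task 4 = ((3−1)/6)² = 0.111
te_Task 5 = (12 + 4·13 + 20)/6 = 84/6 = 14; σ²_Task 5 = ((20−12)/6)² = 1.778

Forward pass:
ES_Task 1 = 0; EF_Task 1 = 10
ES_Task 2 = 0; EF_Task 2 = 15
ES_Task 3 = 10; EF_Task 3 = 10+9 = 19
ES_Task 4 = 15; EF_Task 4 = 15+2 = 17
ES_Task 5 = max(EF_Task 3=19, EF_Task 4=17) = 19; EF_Task 5 = 19+14 = 33
Expected project duration μ = 33 days. Critical path: Task 1 → Task 3 → Task 5.

Variance along critical path = 4.000 + 1.000 + 1.778 = 6.778; σ = √6.778 = 2.603 days.
Z = (38 − 33) / 2.603 = 1.921
P(T ≤ 38) = Φ(1.921) ≈ 0.973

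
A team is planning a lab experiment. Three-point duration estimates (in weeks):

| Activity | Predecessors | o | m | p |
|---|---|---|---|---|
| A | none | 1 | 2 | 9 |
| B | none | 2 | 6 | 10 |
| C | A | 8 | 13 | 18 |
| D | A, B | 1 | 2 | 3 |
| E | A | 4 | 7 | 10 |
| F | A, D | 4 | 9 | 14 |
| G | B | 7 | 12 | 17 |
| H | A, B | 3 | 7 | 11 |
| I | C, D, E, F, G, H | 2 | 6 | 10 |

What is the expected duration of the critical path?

24 weeks

te_A = (1 + 4·2 + 9)/6 = 18/6 = 3
te_B = (2 + 4·6 + 10)/6 = 36/6 = 6
te_C = (8 + 4·13 + 18)/6 = 78/6 = 13
te_D = (1 + 4·2 + 3)/6 = 12/6 = 2
te_E = (4 + 4·7 + 10)/6 = 42/6 = 7
te_F = (4 + 4·9 + 14)/6 = 54/6 = 9
te_G = (7 + 4·12 + 17)/6 = 72/6 = 12
te_H = (3 + 4·7 + 11)/6 = 42/6 = 7
te_I = (2 + 4·6 + 10)/6 = 36/6 = 6

Forward pass:
ES_A = 0; EF_A = 3
ES_B = 0; EF_B = 6
ES_C = 3; EF_C = 3+13 = 16
ES_D = max(EF_A=3, EF_B=6) = 6; EF_D = 6+2 = 8
ES_E = 3; EF_E = 3+7 = 10
ES_F = max(EF_A=3, EF_D=8) = 8; EF_F = 8+9 = 17
ES_G = 6; EF_G = 6+12 = 18
ES_H = max(EF_A=3, EF_B=6) = 6; EF_H = 6+7 = 13
ES_I = max(EF_C=16, EF_D=8, EF_E=10, EF_F=17, EF_G=18, EF_H=13) = 18; EF_I = 18+6 = 24
Expected project duration μ = 24 weeks. Critical path: B → G → I.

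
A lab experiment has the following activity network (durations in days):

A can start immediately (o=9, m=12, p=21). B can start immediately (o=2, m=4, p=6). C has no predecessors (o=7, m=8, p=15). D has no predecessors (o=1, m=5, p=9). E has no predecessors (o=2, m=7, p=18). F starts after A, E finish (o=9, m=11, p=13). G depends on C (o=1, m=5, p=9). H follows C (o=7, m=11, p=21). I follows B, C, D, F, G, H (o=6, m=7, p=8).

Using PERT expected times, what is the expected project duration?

31 days

te_A = (9 + 4·12 + 21)/6 = 78/6 = 13
te_B = (2 + 4·4 + 6)/6 = 24/6 = 4
te_C = (7 + 4·8 + 15)/6 = 54/6 = 9
te_D = (1 + 4·5 + 9)/6 = 30/6 = 5
te_E = (2 + 4·7 + 18)/6 = 48/6 = 8
te_F = (9 + 4·11 + 13)/6 = 66/6 = 11
te_G = (1 + 4·5 + 9)/6 = 30/6 = 5
te_H = (7 + 4·11 + 21)/6 = 72/6 = 12
te_I = (6 + 4·7 + 8)/6 = 42/6 = 7

Forward pass:
ES_A = 0; EF_A = 13
ES_B = 0; EF_B = 4
ES_C = 0; EF_C = 9
ES_D = 0; EF_D = 5
ES_E = 0; EF_E = 8
ES_F = max(EF_A=13, EF_E=8) = 13; EF_F = 13+11 = 24
ES_G = 9; EF_G = 9+5 = 14
ES_H = 9; EF_H = 9+12 = 21
ES_I = max(EF_B=4, EF_C=9, EF_D=5, EF_F=24, EF_G=14, EF_H=21) = 24; EF_I = 24+7 = 31
Expected project duration μ = 31 days. Critical path: A → F → I.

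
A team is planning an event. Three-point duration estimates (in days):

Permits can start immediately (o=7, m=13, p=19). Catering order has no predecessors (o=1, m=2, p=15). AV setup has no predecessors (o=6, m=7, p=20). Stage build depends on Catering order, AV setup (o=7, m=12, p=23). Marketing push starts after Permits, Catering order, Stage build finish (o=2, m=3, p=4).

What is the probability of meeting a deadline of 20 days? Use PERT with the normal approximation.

te_Permits = (7 + 4·13 + 19)/6 = 78/6 = 13; σ²_Permits = ((19−7)/6)² = 4.000
te_Catering order = (1 + 4·2 + 15)/6 = 24/6 = 4; σ²_Catering order = ((15−1)/6)² = 5.444
te_AV setup = (6 + 4·7 + 20)/6 = 54/6 = 9; σ²_AV setup = ((20−6)/6)² = 5.444
te_Stage build = (7 + 4·12 + 23)/6 = 78/6 = 13; σ²_Stage build = ((23−7)/6)² = 7.111
te_Marketing push = (2 + 4·3 + 4)/6 = 18/6 = 3; σ²_Marketing push = ((4−2)/6)² = 0.111

Forward pass:
ES_Permits = 0; EF_Permits = 13
ES_Catering order = 0; EF_Catering order = 4
ES_AV setup = 0; EF_AV setup = 9
ES_Stage build = max(EF_Catering order=4, EF_AV setup=9) = 9; EF_Stage build = 9+13 = 22
ES_Marketing push = max(EF_Permits=13, EF_Catering order=4, EF_Stage build=22) = 22; EF_Marketing push = 22+3 = 25
Expected project duration μ = 25 days. Critical path: AV setup → Stage build → Marketing push.

Variance along critical path = 5.444 + 7.111 + 0.111 = 12.667; σ = √12.667 = 3.559 days.
Z = (20 − 25) / 3.559 = -1.405
P(T ≤ 20) = Φ(-1.405) ≈ 0.080

0.080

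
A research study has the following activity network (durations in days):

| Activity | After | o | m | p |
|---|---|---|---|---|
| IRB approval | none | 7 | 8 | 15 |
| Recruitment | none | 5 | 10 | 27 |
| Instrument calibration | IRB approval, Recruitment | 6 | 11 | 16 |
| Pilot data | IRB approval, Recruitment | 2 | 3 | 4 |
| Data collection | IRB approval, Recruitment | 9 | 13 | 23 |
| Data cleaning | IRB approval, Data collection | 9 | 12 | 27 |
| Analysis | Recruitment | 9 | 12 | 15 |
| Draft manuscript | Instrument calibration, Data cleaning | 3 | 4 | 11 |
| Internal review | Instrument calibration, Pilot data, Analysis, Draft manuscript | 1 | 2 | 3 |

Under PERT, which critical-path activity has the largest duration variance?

Recruitment

te_IRB approval = (7 + 4·8 + 15)/6 = 54/6 = 9; σ²_IRB approval = ((15−7)/6)² = 1.778
te_Recruitment = (5 + 4·10 + 27)/6 = 72/6 = 12; σ²_Recruitment = ((27−5)/6)² = 13.444
te_Instrument calibration = (6 + 4·11 + 16)/6 = 66/6 = 11; σ²_Instrument calibration = ((16−6)/6)² = 2.778
te_Pilot data = (2 + 4·3 + 4)/6 = 18/6 = 3; σ²_Pilot data = ((4−2)/6)² = 0.111
te_Data collection = (9 + 4·13 + 23)/6 = 84/6 = 14; σ²_Data collection = ((23−9)/6)² = 5.444
te_Data cleaning = (9 + 4·12 + 27)/6 = 84/6 = 14; σ²_Data cleaning = ((27−9)/6)² = 9.000
te_Analysis = (9 + 4·12 + 15)/6 = 72/6 = 12; σ²_Analysis = ((15−9)/6)² = 1.000
te_Draft manuscript = (3 + 4·4 + 11)/6 = 30/6 = 5; σ²_Draft manuscript = ((11−3)/6)² = 1.778
te_Internal review = (1 + 4·2 + 3)/6 = 12/6 = 2; σ²_Internal review = ((3−1)/6)² = 0.111

Forward pass:
ES_IRB approval = 0; EF_IRB approval = 9
ES_Recruitment = 0; EF_Recruitment = 12
ES_Instrument calibration = max(EF_IRB approval=9, EF_Recruitment=12) = 12; EF_Instrument calibration = 12+11 = 23
ES_Pilot data = max(EF_IRB approval=9, EF_Recruitment=12) = 12; EF_Pilot data = 12+3 = 15
ES_Data collection = max(EF_IRB approval=9, EF_Recruitment=12) = 12; EF_Data collection = 12+14 = 26
ES_Data cleaning = max(EF_IRB approval=9, EF_Data collection=26) = 26; EF_Data cleaning = 26+14 = 40
ES_Analysis = 12; EF_Analysis = 12+12 = 24
ES_Draft manuscript = max(EF_Instrument calibration=23, EF_Data cleaning=40) = 40; EF_Draft manuscript = 40+5 = 45
ES_Internal review = max(EF_Instrument calibration=23, EF_Pilot data=15, EF_Analysis=24, EF_Draft manuscript=45) = 45; EF_Internal review = 45+2 = 47
Expected project duration μ = 47 days. Critical path: Recruitment → Data collection → Data cleaning → Draft manuscript → Internal review.

Variances on critical path: σ²_Recruitment=13.444, σ²_Data collection=5.444, σ²_Data cleaning=9.000, σ²_Draft manuscript=1.778, σ²_Internal review=0.111.
Largest is σ²_Recruitment = 13.444.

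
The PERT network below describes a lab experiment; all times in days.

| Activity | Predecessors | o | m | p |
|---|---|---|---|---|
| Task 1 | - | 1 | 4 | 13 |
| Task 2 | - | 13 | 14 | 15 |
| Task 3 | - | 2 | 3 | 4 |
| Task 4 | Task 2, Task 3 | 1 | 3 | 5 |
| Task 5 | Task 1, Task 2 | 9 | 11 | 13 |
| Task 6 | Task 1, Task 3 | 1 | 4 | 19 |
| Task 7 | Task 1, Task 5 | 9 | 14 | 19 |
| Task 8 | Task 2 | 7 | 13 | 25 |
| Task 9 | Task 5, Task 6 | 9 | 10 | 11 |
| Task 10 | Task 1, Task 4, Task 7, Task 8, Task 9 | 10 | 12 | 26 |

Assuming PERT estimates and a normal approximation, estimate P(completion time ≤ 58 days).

0.939

te_Task 1 = (1 + 4·4 + 13)/6 = 30/6 = 5; σ²_Task 1 = ((13−1)/6)² = 4.000
te_Task 2 = (13 + 4·14 + 15)/6 = 84/6 = 14; σ²_Task 2 = ((15−13)/6)² = 0.111
te_Task 3 = (2 + 4·3 + 4)/6 = 18/6 = 3; σ²_Task 3 = ((4−2)/6)² = 0.111
te_Task 4 = (1 + 4·3 + 5)/6 = 18/6 = 3; σ²_Task 4 = ((5−1)/6)² = 0.444
te_Task 5 = (9 + 4·11 + 13)/6 = 66/6 = 11; σ²_Task 5 = ((13−9)/6)² = 0.444
te_Task 6 = (1 + 4·4 + 19)/6 = 36/6 = 6; σ²_Task 6 = ((19−1)/6)² = 9.000
te_Task 7 = (9 + 4·14 + 19)/6 = 84/6 = 14; σ²_Task 7 = ((19−9)/6)² = 2.778
te_Task 8 = (7 + 4·13 + 25)/6 = 84/6 = 14; σ²_Task 8 = ((25−7)/6)² = 9.000
te_Task 9 = (9 + 4·10 + 11)/6 = 60/6 = 10; σ²_Task 9 = ((11−9)/6)² = 0.111
te_Task 10 = (10 + 4·12 + 26)/6 = 84/6 = 14; σ²_Task 10 = ((26−10)/6)² = 7.111

Forward pass:
ES_Task 1 = 0; EF_Task 1 = 5
ES_Task 2 = 0; EF_Task 2 = 14
ES_Task 3 = 0; EF_Task 3 = 3
ES_Task 4 = max(EF_Task 2=14, EF_Task 3=3) = 14; EF_Task 4 = 14+3 = 17
ES_Task 5 = max(EF_Task 1=5, EF_Task 2=14) = 14; EF_Task 5 = 14+11 = 25
ES_Task 6 = max(EF_Task 1=5, EF_Task 3=3) = 5; EF_Task 6 = 5+6 = 11
ES_Task 7 = max(EF_Task 1=5, EF_Task 5=25) = 25; EF_Task 7 = 25+14 = 39
ES_Task 8 = 14; EF_Task 8 = 14+14 = 28
ES_Task 9 = max(EF_Task 5=25, EF_Task 6=11) = 25; EF_Task 9 = 25+10 = 35
ES_Task 10 = max(EF_Task 1=5, EF_Task 4=17, EF_Task 7=39, EF_Task 8=28, EF_Task 9=35) = 39; EF_Task 10 = 39+14 = 53
Expected project duration μ = 53 days. Critical path: Task 2 → Task 5 → Task 7 → Task 10.

Variance along critical path = 0.111 + 0.444 + 2.778 + 7.111 = 10.444; σ = √10.444 = 3.232 days.
Z = (58 − 53) / 3.232 = 1.547
P(T ≤ 58) = Φ(1.547) ≈ 0.939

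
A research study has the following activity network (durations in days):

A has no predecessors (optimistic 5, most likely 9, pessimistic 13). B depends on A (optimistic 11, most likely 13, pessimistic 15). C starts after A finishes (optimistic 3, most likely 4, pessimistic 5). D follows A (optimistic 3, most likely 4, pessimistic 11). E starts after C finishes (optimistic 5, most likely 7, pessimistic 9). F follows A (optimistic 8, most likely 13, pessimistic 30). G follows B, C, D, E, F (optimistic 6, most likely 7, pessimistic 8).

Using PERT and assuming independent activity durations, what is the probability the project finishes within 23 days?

0.021

te_A = (5 + 4·9 + 13)/6 = 54/6 = 9; σ²_A = ((13−5)/6)² = 1.778
te_B = (11 + 4·13 + 15)/6 = 78/6 = 13; σ²_B = ((15−11)/6)² = 0.444
te_C = (3 + 4·4 + 5)/6 = 24/6 = 4; σ²_C = ((5−3)/6)² = 0.111
te_D = (3 + 4·4 + 11)/6 = 30/6 = 5; σ²_D = ((11−3)/6)² = 1.778
te_E = (5 + 4·7 + 9)/6 = 42/6 = 7; σ²_E = ((9−5)/6)² = 0.444
te_F = (8 + 4·13 + 30)/6 = 90/6 = 15; σ²_F = ((30−8)/6)² = 13.444
te_G = (6 + 4·7 + 8)/6 = 42/6 = 7; σ²_G = ((8−6)/6)² = 0.111

Forward pass:
ES_A = 0; EF_A = 9
ES_B = 9; EF_B = 9+13 = 22
ES_C = 9; EF_C = 9+4 = 13
ES_D = 9; EF_D = 9+5 = 14
ES_E = 13; EF_E = 13+7 = 20
ES_F = 9; EF_F = 9+15 = 24
ES_G = max(EF_B=22, EF_C=13, EF_D=14, EF_E=20, EF_F=24) = 24; EF_G = 24+7 = 31
Expected project duration μ = 31 days. Critical path: A → F → G.

Variance along critical path = 1.778 + 13.444 + 0.111 = 15.333; σ = √15.333 = 3.916 days.
Z = (23 − 31) / 3.916 = -2.043
P(T ≤ 23) = Φ(-2.043) ≈ 0.021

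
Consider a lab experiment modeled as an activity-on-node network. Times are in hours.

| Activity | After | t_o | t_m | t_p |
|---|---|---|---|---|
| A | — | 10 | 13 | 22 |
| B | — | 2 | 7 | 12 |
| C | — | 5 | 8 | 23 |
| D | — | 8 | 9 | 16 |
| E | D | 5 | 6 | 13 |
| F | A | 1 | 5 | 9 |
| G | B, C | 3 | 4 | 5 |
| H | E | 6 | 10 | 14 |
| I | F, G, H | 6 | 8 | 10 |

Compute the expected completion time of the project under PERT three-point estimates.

35 hours

te_A = (10 + 4·13 + 22)/6 = 84/6 = 14
te_B = (2 + 4·7 + 12)/6 = 42/6 = 7
te_C = (5 + 4·8 + 23)/6 = 60/6 = 10
te_D = (8 + 4·9 + 16)/6 = 60/6 = 10
te_E = (5 + 4·6 + 13)/6 = 42/6 = 7
te_F = (1 + 4·5 + 9)/6 = 30/6 = 5
te_G = (3 + 4·4 + 5)/6 = 24/6 = 4
te_H = (6 + 4·10 + 14)/6 = 60/6 = 10
te_I = (6 + 4·8 + 10)/6 = 48/6 = 8

Forward pass:
ES_A = 0; EF_A = 14
ES_B = 0; EF_B = 7
ES_C = 0; EF_C = 10
ES_D = 0; EF_D = 10
ES_E = 10; EF_E = 10+7 = 17
ES_F = 14; EF_F = 14+5 = 19
ES_G = max(EF_B=7, EF_C=10) = 10; EF_G = 10+4 = 14
ES_H = 17; EF_H = 17+10 = 27
ES_I = max(EF_F=19, EF_G=14, EF_H=27) = 27; EF_I = 27+8 = 35
Expected project duration μ = 35 hours. Critical path: D → E → H → I.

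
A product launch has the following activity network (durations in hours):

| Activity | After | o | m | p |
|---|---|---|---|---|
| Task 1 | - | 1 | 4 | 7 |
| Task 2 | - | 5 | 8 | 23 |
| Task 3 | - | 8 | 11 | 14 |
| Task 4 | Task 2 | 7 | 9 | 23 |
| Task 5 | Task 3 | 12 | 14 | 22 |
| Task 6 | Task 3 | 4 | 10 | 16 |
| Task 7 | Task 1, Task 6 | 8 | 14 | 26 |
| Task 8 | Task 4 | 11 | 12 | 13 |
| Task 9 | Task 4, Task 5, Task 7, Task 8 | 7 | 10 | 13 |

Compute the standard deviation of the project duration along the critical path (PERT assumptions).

te_Task 1 = (1 + 4·4 + 7)/6 = 24/6 = 4; σ²_Task 1 = ((7−1)/6)² = 1.000
te_Task 2 = (5 + 4·8 + 23)/6 = 60/6 = 10; σ²_Task 2 = ((23−5)/6)² = 9.000
te_Task 3 = (8 + 4·11 + 14)/6 = 66/6 = 11; σ²_Task 3 = ((14−8)/6)² = 1.000
te_Task 4 = (7 + 4·9 + 23)/6 = 66/6 = 11; σ²_Task 4 = ((23−7)/6)² = 7.111
te_Task 5 = (12 + 4·14 + 22)/6 = 90/6 = 15; σ²_Task 5 = ((22−12)/6)² = 2.778
te_Task 6 = (4 + 4·10 + 16)/6 = 60/6 = 10; σ²_Task 6 = ((16−4)/6)² = 4.000
te_Task 7 = (8 + 4·14 + 26)/6 = 90/6 = 15; σ²_Task 7 = ((26−8)/6)² = 9.000
te_Task 8 = (11 + 4·12 + 13)/6 = 72/6 = 12; σ²_Task 8 = ((13−11)/6)² = 0.111
te_Task 9 = (7 + 4·10 + 13)/6 = 60/6 = 10; σ²_Task 9 = ((13−7)/6)² = 1.000

Forward pass:
ES_Task 1 = 0; EF_Task 1 = 4
ES_Task 2 = 0; EF_Task 2 = 10
ES_Task 3 = 0; EF_Task 3 = 11
ES_Task 4 = 10; EF_Task 4 = 10+11 = 21
ES_Task 5 = 11; EF_Task 5 = 11+15 = 26
ES_Task 6 = 11; EF_Task 6 = 11+10 = 21
ES_Task 7 = max(EF_Task 1=4, EF_Task 6=21) = 21; EF_Task 7 = 21+15 = 36
ES_Task 8 = 21; EF_Task 8 = 21+12 = 33
ES_Task 9 = max(EF_Task 4=21, EF_Task 5=26, EF_Task 7=36, EF_Task 8=33) = 36; EF_Task 9 = 36+10 = 46
Expected project duration μ = 46 hours. Critical path: Task 3 → Task 6 → Task 7 → Task 9.

Variance along critical path = 1.000 + 4.000 + 9.000 + 1.000 = 15.000
σ = √15.000 = 3.873 hours

3.87 hours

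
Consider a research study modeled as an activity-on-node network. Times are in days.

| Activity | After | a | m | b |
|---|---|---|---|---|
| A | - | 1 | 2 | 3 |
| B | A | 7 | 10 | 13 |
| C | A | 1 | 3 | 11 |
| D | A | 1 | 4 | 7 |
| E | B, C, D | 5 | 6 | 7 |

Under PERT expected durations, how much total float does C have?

6 days

te_A = (1 + 4·2 + 3)/6 = 12/6 = 2
te_B = (7 + 4·10 + 13)/6 = 60/6 = 10
te_C = (1 + 4·3 + 11)/6 = 24/6 = 4
te_D = (1 + 4·4 + 7)/6 = 24/6 = 4
te_E = (5 + 4·6 + 7)/6 = 36/6 = 6

Forward pass:
ES_A = 0; EF_A = 2
ES_B = 2; EF_B = 2+10 = 12
ES_C = 2; EF_C = 2+4 = 6
ES_D = 2; EF_D = 2+4 = 6
ES_E = max(EF_B=12, EF_C=6, EF_D=6) = 12; EF_E = 12+6 = 18
Expected project duration μ = 18 days. Critical path: A → B → E.

Backward pass:
LF_E = 18; LS_E = 18−6 = 12
LF_D = LS_E = 12; LS_D = 12−4 = 8
LF_C = LS_E = 12; LS_C = 12−4 = 8
LF_B = LS_E = 12; LS_B = 12−10 = 2
LF_A = min(LS_B=2, LS_C=8, LS_D=8) = 2; LS_A = 2−2 = 0
Slack_C = LS_C − ES_C = 8 − 2 = 6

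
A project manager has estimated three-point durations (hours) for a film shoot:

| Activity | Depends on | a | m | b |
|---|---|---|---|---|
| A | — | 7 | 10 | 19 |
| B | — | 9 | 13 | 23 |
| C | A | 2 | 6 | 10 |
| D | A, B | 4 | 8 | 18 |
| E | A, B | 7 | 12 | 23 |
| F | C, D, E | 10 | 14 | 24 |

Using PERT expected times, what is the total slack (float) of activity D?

4 hours

te_A = (7 + 4·10 + 19)/6 = 66/6 = 11
te_B = (9 + 4·13 + 23)/6 = 84/6 = 14
te_C = (2 + 4·6 + 10)/6 = 36/6 = 6
te_D = (4 + 4·8 + 18)/6 = 54/6 = 9
te_E = (7 + 4·12 + 23)/6 = 78/6 = 13
te_F = (10 + 4·14 + 24)/6 = 90/6 = 15

Forward pass:
ES_A = 0; EF_A = 11
ES_B = 0; EF_B = 14
ES_C = 11; EF_C = 11+6 = 17
ES_D = max(EF_A=11, EF_B=14) = 14; EF_D = 14+9 = 23
ES_E = max(EF_A=11, EF_B=14) = 14; EF_E = 14+13 = 27
ES_F = max(EF_C=17, EF_D=23, EF_E=27) = 27; EF_F = 27+15 = 42
Expected project duration μ = 42 hours. Critical path: B → E → F.

Backward pass:
LF_F = 42; LS_F = 42−15 = 27
LF_E = LS_F = 27; LS_E = 27−13 = 14
LF_D = LS_F = 27; LS_D = 27−9 = 18
LF_C = LS_F = 27; LS_C = 27−6 = 21
LF_B = min(LS_D=18, LS_E=14) = 14; LS_B = 14−14 = 0
LF_A = min(LS_C=21, LS_D=18, LS_E=14) = 14; LS_A = 14−11 = 3
Slack_D = LS_D − ES_D = 18 − 14 = 4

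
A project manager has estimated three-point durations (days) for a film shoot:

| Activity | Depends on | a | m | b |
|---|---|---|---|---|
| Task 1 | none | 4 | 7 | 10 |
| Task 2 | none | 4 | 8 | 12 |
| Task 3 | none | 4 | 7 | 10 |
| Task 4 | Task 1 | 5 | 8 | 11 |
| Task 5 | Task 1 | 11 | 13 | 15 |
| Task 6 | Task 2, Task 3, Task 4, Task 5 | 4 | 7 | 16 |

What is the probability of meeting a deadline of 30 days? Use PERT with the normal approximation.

te_Task 1 = (4 + 4·7 + 10)/6 = 42/6 = 7; σ²_Task 1 = ((10−4)/6)² = 1.000
te_Task 2 = (4 + 4·8 + 12)/6 = 48/6 = 8; σ²_Task 2 = ((12−4)/6)² = 1.778
te_Task 3 = (4 + 4·7 + 10)/6 = 42/6 = 7; σ²_Task 3 = ((10−4)/6)² = 1.000
te_Task 4 = (5 + 4·8 + 11)/6 = 48/6 = 8; σ²_Task 4 = ((11−5)/6)² = 1.000
te_Task 5 = (11 + 4·13 + 15)/6 = 78/6 = 13; σ²_Task 5 = ((15−11)/6)² = 0.444
te_Task 6 = (4 + 4·7 + 16)/6 = 48/6 = 8; σ²_Task 6 = ((16−4)/6)² = 4.000

Forward pass:
ES_Task 1 = 0; EF_Task 1 = 7
ES_Task 2 = 0; EF_Task 2 = 8
ES_Task 3 = 0; EF_Task 3 = 7
ES_Task 4 = 7; EF_Task 4 = 7+8 = 15
ES_Task 5 = 7; EF_Task 5 = 7+13 = 20
ES_Task 6 = max(EF_Task 2=8, EF_Task 3=7, EF_Task 4=15, EF_Task 5=20) = 20; EF_Task 6 = 20+8 = 28
Expected project duration μ = 28 days. Critical path: Task 1 → Task 5 → Task 6.

Variance along critical path = 1.000 + 0.444 + 4.000 = 5.444; σ = √5.444 = 2.333 days.
Z = (30 − 28) / 2.333 = 0.857
P(T ≤ 30) = Φ(0.857) ≈ 0.804

0.804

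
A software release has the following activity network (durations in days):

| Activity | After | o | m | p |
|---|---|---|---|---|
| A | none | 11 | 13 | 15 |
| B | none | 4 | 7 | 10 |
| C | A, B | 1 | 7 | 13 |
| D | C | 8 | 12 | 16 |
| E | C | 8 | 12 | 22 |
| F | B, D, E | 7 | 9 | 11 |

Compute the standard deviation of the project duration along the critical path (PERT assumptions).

3.21 days

te_A = (11 + 4·13 + 15)/6 = 78/6 = 13; σ²_A = ((15−11)/6)² = 0.444
te_B = (4 + 4·7 + 10)/6 = 42/6 = 7; σ²_B = ((10−4)/6)² = 1.000
te_C = (1 + 4·7 + 13)/6 = 42/6 = 7; σ²_C = ((13−1)/6)² = 4.000
te_D = (8 + 4·12 + 16)/6 = 72/6 = 12; σ²_D = ((16−8)/6)² = 1.778
te_E = (8 + 4·12 + 22)/6 = 78/6 = 13; σ²_E = ((22−8)/6)² = 5.444
te_F = (7 + 4·9 + 11)/6 = 54/6 = 9; σ²_F = ((11−7)/6)² = 0.444

Forward pass:
ES_A = 0; EF_A = 13
ES_B = 0; EF_B = 7
ES_C = max(EF_A=13, EF_B=7) = 13; EF_C = 13+7 = 20
ES_D = 20; EF_D = 20+12 = 32
ES_E = 20; EF_E = 20+13 = 33
ES_F = max(EF_B=7, EF_D=32, EF_E=33) = 33; EF_F = 33+9 = 42
Expected project duration μ = 42 days. Critical path: A → C → E → F.

Variance along critical path = 0.444 + 4.000 + 5.444 + 0.444 = 10.333
σ = √10.333 = 3.215 days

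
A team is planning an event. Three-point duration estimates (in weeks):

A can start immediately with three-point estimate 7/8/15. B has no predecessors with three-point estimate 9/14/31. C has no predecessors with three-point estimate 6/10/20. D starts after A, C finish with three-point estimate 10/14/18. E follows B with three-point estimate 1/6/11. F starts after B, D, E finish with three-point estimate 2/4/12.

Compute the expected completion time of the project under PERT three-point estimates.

30 weeks

te_A = (7 + 4·8 + 15)/6 = 54/6 = 9
te_B = (9 + 4·14 + 31)/6 = 96/6 = 16
te_C = (6 + 4·10 + 20)/6 = 66/6 = 11
te_D = (10 + 4·14 + 18)/6 = 84/6 = 14
te_E = (1 + 4·6 + 11)/6 = 36/6 = 6
te_F = (2 + 4·4 + 12)/6 = 30/6 = 5

Forward pass:
ES_A = 0; EF_A = 9
ES_B = 0; EF_B = 16
ES_C = 0; EF_C = 11
ES_D = max(EF_A=9, EF_C=11) = 11; EF_D = 11+14 = 25
ES_E = 16; EF_E = 16+6 = 22
ES_F = max(EF_B=16, EF_D=25, EF_E=22) = 25; EF_F = 25+5 = 30
Expected project duration μ = 30 weeks. Critical path: C → D → F.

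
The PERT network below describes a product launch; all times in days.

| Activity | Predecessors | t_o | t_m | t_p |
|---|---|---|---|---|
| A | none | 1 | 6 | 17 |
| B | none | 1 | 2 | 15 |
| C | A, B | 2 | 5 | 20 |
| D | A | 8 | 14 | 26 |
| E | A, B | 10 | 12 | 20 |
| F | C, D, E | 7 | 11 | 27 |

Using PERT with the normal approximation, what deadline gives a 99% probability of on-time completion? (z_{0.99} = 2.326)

te_A = (1 + 4·6 + 17)/6 = 42/6 = 7; σ²_A = ((17−1)/6)² = 7.111
te_B = (1 + 4·2 + 15)/6 = 24/6 = 4; σ²_B = ((15−1)/6)² = 5.444
te_C = (2 + 4·5 + 20)/6 = 42/6 = 7; σ²_C = ((20−2)/6)² = 9.000
te_D = (8 + 4·14 + 26)/6 = 90/6 = 15; σ²_D = ((26−8)/6)² = 9.000
te_E = (10 + 4·12 + 20)/6 = 78/6 = 13; σ²_E = ((20−10)/6)² = 2.778
te_F = (7 + 4·11 + 27)/6 = 78/6 = 13; σ²_F = ((27−7)/6)² = 11.111

Forward pass:
ES_A = 0; EF_A = 7
ES_B = 0; EF_B = 4
ES_C = max(EF_A=7, EF_B=4) = 7; EF_C = 7+7 = 14
ES_D = 7; EF_D = 7+15 = 22
ES_E = max(EF_A=7, EF_B=4) = 7; EF_E = 7+13 = 20
ES_F = max(EF_C=14, EF_D=22, EF_E=20) = 22; EF_F = 22+13 = 35
Expected project duration μ = 35 days. Critical path: A → D → F.

Variance along critical path = 7.111 + 9.000 + 11.111 = 27.222; σ = 5.217 days.
D = μ + z·σ = 35 + 2.326·5.217 = 47.1 days

47.1 days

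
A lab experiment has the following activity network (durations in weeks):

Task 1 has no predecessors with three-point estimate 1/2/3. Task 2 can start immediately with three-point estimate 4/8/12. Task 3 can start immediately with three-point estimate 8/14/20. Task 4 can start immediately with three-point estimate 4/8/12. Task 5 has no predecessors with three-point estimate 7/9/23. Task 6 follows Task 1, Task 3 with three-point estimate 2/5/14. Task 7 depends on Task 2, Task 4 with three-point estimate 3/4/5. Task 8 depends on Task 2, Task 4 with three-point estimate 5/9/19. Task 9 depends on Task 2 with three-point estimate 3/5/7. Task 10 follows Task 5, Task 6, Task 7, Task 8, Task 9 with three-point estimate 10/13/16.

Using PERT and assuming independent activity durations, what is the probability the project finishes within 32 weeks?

te_Task 1 = (1 + 4·2 + 3)/6 = 12/6 = 2; σ²_Task 1 = ((3−1)/6)² = 0.111
te_Task 2 = (4 + 4·8 + 12)/6 = 48/6 = 8; σ²_Task 2 = ((12−4)/6)² = 1.778
te_Task 3 = (8 + 4·14 + 20)/6 = 84/6 = 14; σ²_Task 3 = ((20−8)/6)² = 4.000
te_Task 4 = (4 + 4·8 + 12)/6 = 48/6 = 8; σ²_Task 4 = ((12−4)/6)² = 1.778
te_Task 5 = (7 + 4·9 + 23)/6 = 66/6 = 11; σ²_Task 5 = ((23−7)/6)² = 7.111
te_Task 6 = (2 + 4·5 + 14)/6 = 36/6 = 6; σ²_Task 6 = ((14−2)/6)² = 4.000
te_Task 7 = (3 + 4·4 + 5)/6 = 24/6 = 4; σ²_Task 7 = ((5−3)/6)² = 0.111
te_Task 8 = (5 + 4·9 + 19)/6 = 60/6 = 10; σ²_Task 8 = ((19−5)/6)² = 5.444
te_Task 9 = (3 + 4·5 + 7)/6 = 30/6 = 5; σ²_Task 9 = ((7−3)/6)² = 0.444
te_Task 10 = (10 + 4·13 + 16)/6 = 78/6 = 13; σ²_Task 10 = ((16−10)/6)² = 1.000

Forward pass:
ES_Task 1 = 0; EF_Task 1 = 2
ES_Task 2 = 0; EF_Task 2 = 8
ES_Task 3 = 0; EF_Task 3 = 14
ES_Task 4 = 0; EF_Task 4 = 8
ES_Task 5 = 0; EF_Task 5 = 11
ES_Task 6 = max(EF_Task 1=2, EF_Task 3=14) = 14; EF_Task 6 = 14+6 = 20
ES_Task 7 = max(EF_Task 2=8, EF_Task 4=8) = 8; EF_Task 7 = 8+4 = 12
ES_Task 8 = max(EF_Task 2=8, EF_Task 4=8) = 8; EF_Task 8 = 8+10 = 18
ES_Task 9 = 8; EF_Task 9 = 8+5 = 13
ES_Task 10 = max(EF_Task 5=11, EF_Task 6=20, EF_Task 7=12, EF_Task 8=18, EF_Task 9=13) = 20; EF_Task 10 = 20+13 = 33
Expected project duration μ = 33 weeks. Critical path: Task 3 → Task 6 → Task 10.

Variance along critical path = 4.000 + 4.000 + 1.000 = 9.000; σ = √9.000 = 3.000 weeks.
Z = (32 − 33) / 3.000 = -0.333
P(T ≤ 32) = Φ(-0.333) ≈ 0.369

0.369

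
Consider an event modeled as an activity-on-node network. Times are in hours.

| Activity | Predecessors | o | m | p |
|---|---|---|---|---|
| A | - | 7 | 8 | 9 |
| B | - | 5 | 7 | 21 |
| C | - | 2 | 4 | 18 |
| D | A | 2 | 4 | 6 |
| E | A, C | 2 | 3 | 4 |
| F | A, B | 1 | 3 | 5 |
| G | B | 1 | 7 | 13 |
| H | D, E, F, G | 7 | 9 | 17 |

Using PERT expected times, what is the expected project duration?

26 hours

te_A = (7 + 4·8 + 9)/6 = 48/6 = 8
te_B = (5 + 4·7 + 21)/6 = 54/6 = 9
te_C = (2 + 4·4 + 18)/6 = 36/6 = 6
te_D = (2 + 4·4 + 6)/6 = 24/6 = 4
te_E = (2 + 4·3 + 4)/6 = 18/6 = 3
te_F = (1 + 4·3 + 5)/6 = 18/6 = 3
te_G = (1 + 4·7 + 13)/6 = 42/6 = 7
te_H = (7 + 4·9 + 17)/6 = 60/6 = 10

Forward pass:
ES_A = 0; EF_A = 8
ES_B = 0; EF_B = 9
ES_C = 0; EF_C = 6
ES_D = 8; EF_D = 8+4 = 12
ES_E = max(EF_A=8, EF_C=6) = 8; EF_E = 8+3 = 11
ES_F = max(EF_A=8, EF_B=9) = 9; EF_F = 9+3 = 12
ES_G = 9; EF_G = 9+7 = 16
ES_H = max(EF_D=12, EF_E=11, EF_F=12, EF_G=16) = 16; EF_H = 16+10 = 26
Expected project duration μ = 26 hours. Critical path: B → G → H.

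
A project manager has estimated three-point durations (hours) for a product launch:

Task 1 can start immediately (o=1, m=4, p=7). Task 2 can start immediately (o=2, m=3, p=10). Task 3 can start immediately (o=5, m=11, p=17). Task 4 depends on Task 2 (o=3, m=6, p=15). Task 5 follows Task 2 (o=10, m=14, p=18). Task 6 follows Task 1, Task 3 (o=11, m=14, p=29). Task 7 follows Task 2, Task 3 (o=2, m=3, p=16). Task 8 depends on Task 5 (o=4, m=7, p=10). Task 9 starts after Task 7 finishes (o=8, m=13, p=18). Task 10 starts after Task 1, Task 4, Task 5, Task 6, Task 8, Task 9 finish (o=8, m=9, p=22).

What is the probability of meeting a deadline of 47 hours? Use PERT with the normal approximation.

te_Task 1 = (1 + 4·4 + 7)/6 = 24/6 = 4; σ²_Task 1 = ((7−1)/6)² = 1.000
te_Task 2 = (2 + 4·3 + 10)/6 = 24/6 = 4; σ²_Task 2 = ((10−2)/6)² = 1.778
te_Task 3 = (5 + 4·11 + 17)/6 = 66/6 = 11; σ²_Task 3 = ((17−5)/6)² = 4.000
te_Task 4 = (3 + 4·6 + 15)/6 = 42/6 = 7; σ²_Task 4 = ((15−3)/6)² = 4.000
te_Task 5 = (10 + 4·14 + 18)/6 = 84/6 = 14; σ²_Task 5 = ((18−10)/6)² = 1.778
te_Task 6 = (11 + 4·14 + 29)/6 = 96/6 = 16; σ²_Task 6 = ((29−11)/6)² = 9.000
te_Task 7 = (2 + 4·3 + 16)/6 = 30/6 = 5; σ²_Task 7 = ((16−2)/6)² = 5.444
te_Task 8 = (4 + 4·7 + 10)/6 = 42/6 = 7; σ²_Task 8 = ((10−4)/6)² = 1.000
te_Task 9 = (8 + 4·13 + 18)/6 = 78/6 = 13; σ²_Task 9 = ((18−8)/6)² = 2.778
te_Task 10 = (8 + 4·9 + 22)/6 = 66/6 = 11; σ²_Task 10 = ((22−8)/6)² = 5.444

Forward pass:
ES_Task 1 = 0; EF_Task 1 = 4
ES_Task 2 = 0; EF_Task 2 = 4
ES_Task 3 = 0; EF_Task 3 = 11
ES_Task 4 = 4; EF_Task 4 = 4+7 = 11
ES_Task 5 = 4; EF_Task 5 = 4+14 = 18
ES_Task 6 = max(EF_Task 1=4, EF_Task 3=11) = 11; EF_Task 6 = 11+16 = 27
ES_Task 7 = max(EF_Task 2=4, EF_Task 3=11) = 11; EF_Task 7 = 11+5 = 16
ES_Task 8 = 18; EF_Task 8 = 18+7 = 25
ES_Task 9 = 16; EF_Task 9 = 16+13 = 29
ES_Task 10 = max(EF_Task 1=4, EF_Task 4=11, EF_Task 5=18, EF_Task 6=27, EF_Task 8=25, EF_Task 9=29) = 29; EF_Task 10 = 29+11 = 40
Expected project duration μ = 40 hours. Critical path: Task 3 → Task 7 → Task 9 → Task 10.

Variance along critical path = 4.000 + 5.444 + 2.778 + 5.444 = 17.667; σ = √17.667 = 4.203 hours.
Z = (47 − 40) / 4.203 = 1.665
P(T ≤ 47) = Φ(1.665) ≈ 0.952

0.952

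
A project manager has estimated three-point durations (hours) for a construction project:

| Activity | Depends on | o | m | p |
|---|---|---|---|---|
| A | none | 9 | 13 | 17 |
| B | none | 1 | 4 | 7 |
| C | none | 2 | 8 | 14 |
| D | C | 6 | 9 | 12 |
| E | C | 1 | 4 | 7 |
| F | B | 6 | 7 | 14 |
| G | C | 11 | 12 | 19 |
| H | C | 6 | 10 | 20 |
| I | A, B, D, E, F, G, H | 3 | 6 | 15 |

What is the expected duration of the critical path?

28 hours

te_A = (9 + 4·13 + 17)/6 = 78/6 = 13
te_B = (1 + 4·4 + 7)/6 = 24/6 = 4
te_C = (2 + 4·8 + 14)/6 = 48/6 = 8
te_D = (6 + 4·9 + 12)/6 = 54/6 = 9
te_E = (1 + 4·4 + 7)/6 = 24/6 = 4
te_F = (6 + 4·7 + 14)/6 = 48/6 = 8
te_G = (11 + 4·12 + 19)/6 = 78/6 = 13
te_H = (6 + 4·10 + 20)/6 = 66/6 = 11
te_I = (3 + 4·6 + 15)/6 = 42/6 = 7

Forward pass:
ES_A = 0; EF_A = 13
ES_B = 0; EF_B = 4
ES_C = 0; EF_C = 8
ES_D = 8; EF_D = 8+9 = 17
ES_E = 8; EF_E = 8+4 = 12
ES_F = 4; EF_F = 4+8 = 12
ES_G = 8; EF_G = 8+13 = 21
ES_H = 8; EF_H = 8+11 = 19
ES_I = max(EF_A=13, EF_B=4, EF_D=17, EF_E=12, EF_F=12, EF_G=21, EF_H=19) = 21; EF_I = 21+7 = 28
Expected project duration μ = 28 hours. Critical path: C → G → I.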